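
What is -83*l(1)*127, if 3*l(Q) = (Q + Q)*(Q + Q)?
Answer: -42164/3 ≈ -14055.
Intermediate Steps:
l(Q) = 4*Q²/3 (l(Q) = ((Q + Q)*(Q + Q))/3 = ((2*Q)*(2*Q))/3 = (4*Q²)/3 = 4*Q²/3)
-83*l(1)*127 = -332*1²/3*127 = -332/3*127 = -42164/3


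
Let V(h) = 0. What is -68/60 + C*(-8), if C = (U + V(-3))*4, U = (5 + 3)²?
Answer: -30737/15 ≈ -2049.1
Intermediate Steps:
U = 64 (U = 8² = 64)
C = 256 (C = (64 + 0)*4 = 64*4 = 256)
-68/60 + C*(-8) = -68/60 + 256*(-8) = -68*1/60 - 2048 = -17/15 - 2048 = -30737/15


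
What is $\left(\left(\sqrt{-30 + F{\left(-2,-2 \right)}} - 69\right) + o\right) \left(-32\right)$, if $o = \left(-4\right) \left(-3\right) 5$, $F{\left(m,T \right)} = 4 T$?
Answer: $288 - 32 i \sqrt{38} \approx 288.0 - 197.26 i$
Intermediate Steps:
$o = 60$ ($o = 12 \cdot 5 = 60$)
$\left(\left(\sqrt{-30 + F{\left(-2,-2 \right)}} - 69\right) + o\right) \left(-32\right) = \left(\left(\sqrt{-30 + 4 \left(-2\right)} - 69\right) + 60\right) \left(-32\right) = \left(\left(\sqrt{-30 - 8} - 69\right) + 60\right) \left(-32\right) = \left(\left(\sqrt{-38} - 69\right) + 60\right) \left(-32\right) = \left(\left(i \sqrt{38} - 69\right) + 60\right) \left(-32\right) = \left(\left(-69 + i \sqrt{38}\right) + 60\right) \left(-32\right) = \left(-9 + i \sqrt{38}\right) \left(-32\right) = 288 - 32 i \sqrt{38}$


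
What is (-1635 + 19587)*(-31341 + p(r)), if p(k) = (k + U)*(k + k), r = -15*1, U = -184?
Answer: -455460192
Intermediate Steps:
r = -15
p(k) = 2*k*(-184 + k) (p(k) = (k - 184)*(k + k) = (-184 + k)*(2*k) = 2*k*(-184 + k))
(-1635 + 19587)*(-31341 + p(r)) = (-1635 + 19587)*(-31341 + 2*(-15)*(-184 - 15)) = 17952*(-31341 + 2*(-15)*(-199)) = 17952*(-31341 + 5970) = 17952*(-25371) = -455460192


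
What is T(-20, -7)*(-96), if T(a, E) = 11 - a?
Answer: -2976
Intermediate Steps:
T(-20, -7)*(-96) = (11 - 1*(-20))*(-96) = (11 + 20)*(-96) = 31*(-96) = -2976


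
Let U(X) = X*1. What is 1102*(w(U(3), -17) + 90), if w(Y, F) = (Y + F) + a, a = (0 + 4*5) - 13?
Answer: 91466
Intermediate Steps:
U(X) = X
a = 7 (a = (0 + 20) - 13 = 20 - 13 = 7)
w(Y, F) = 7 + F + Y (w(Y, F) = (Y + F) + 7 = (F + Y) + 7 = 7 + F + Y)
1102*(w(U(3), -17) + 90) = 1102*((7 - 17 + 3) + 90) = 1102*(-7 + 90) = 1102*83 = 91466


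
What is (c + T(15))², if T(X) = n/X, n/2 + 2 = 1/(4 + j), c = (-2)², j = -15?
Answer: 376996/27225 ≈ 13.847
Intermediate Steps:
c = 4
n = -46/11 (n = -4 + 2/(4 - 15) = -4 + 2/(-11) = -4 + 2*(-1/11) = -4 - 2/11 = -46/11 ≈ -4.1818)
T(X) = -46/(11*X)
(c + T(15))² = (4 - 46/11/15)² = (4 - 46/11*1/15)² = (4 - 46/165)² = (614/165)² = 376996/27225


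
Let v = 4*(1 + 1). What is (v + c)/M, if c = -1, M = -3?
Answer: -7/3 ≈ -2.3333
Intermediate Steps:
v = 8 (v = 4*2 = 8)
(v + c)/M = (8 - 1)/(-3) = 7*(-⅓) = -7/3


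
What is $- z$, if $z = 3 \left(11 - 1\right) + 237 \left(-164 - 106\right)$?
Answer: $63960$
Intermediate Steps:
$z = -63960$ ($z = 3 \cdot 10 + 237 \left(-164 - 106\right) = 30 + 237 \left(-270\right) = 30 - 63990 = -63960$)
$- z = \left(-1\right) \left(-63960\right) = 63960$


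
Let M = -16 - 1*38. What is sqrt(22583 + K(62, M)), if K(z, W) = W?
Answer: sqrt(22529) ≈ 150.10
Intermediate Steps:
M = -54 (M = -16 - 38 = -54)
sqrt(22583 + K(62, M)) = sqrt(22583 - 54) = sqrt(22529)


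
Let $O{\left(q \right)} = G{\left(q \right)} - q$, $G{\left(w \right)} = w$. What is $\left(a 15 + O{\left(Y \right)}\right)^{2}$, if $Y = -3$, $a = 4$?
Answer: $3600$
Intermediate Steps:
$O{\left(q \right)} = 0$ ($O{\left(q \right)} = q - q = 0$)
$\left(a 15 + O{\left(Y \right)}\right)^{2} = \left(4 \cdot 15 + 0\right)^{2} = \left(60 + 0\right)^{2} = 60^{2} = 3600$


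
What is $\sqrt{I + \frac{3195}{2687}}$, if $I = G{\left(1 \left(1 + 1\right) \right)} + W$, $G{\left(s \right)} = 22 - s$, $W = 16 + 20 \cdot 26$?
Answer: $\frac{\sqrt{4022887729}}{2687} \approx 23.605$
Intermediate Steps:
$W = 536$ ($W = 16 + 520 = 536$)
$I = 556$ ($I = \left(22 - 1 \left(1 + 1\right)\right) + 536 = \left(22 - 1 \cdot 2\right) + 536 = \left(22 - 2\right) + 536 = 20 + 536 = 556$)
$\sqrt{I + \frac{3195}{2687}} = \sqrt{556 + \frac{3195}{2687}} = \sqrt{\frac{1497167}{2687}} = \frac{\sqrt{4022887729}}{2687}$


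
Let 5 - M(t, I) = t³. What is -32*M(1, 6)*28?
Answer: -3584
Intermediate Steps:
M(t, I) = 5 - t³
-32*M(1, 6)*28 = -32*(5 - 1*1³)*28 = -32*(5 - 1*1)*28 = -32*(5 - 1)*28 = -32*4*28 = -128*28 = -3584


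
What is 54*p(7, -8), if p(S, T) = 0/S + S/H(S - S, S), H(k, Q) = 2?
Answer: 189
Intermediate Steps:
p(S, T) = S/2 (p(S, T) = 0/S + S/2 = 0 + S*(½) = 0 + S/2 = S/2)
54*p(7, -8) = 54*((½)*7) = 54*(7/2) = 189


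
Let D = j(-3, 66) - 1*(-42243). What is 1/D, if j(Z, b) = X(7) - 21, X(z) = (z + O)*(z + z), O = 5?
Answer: 1/42390 ≈ 2.3590e-5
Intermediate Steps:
X(z) = 2*z*(5 + z) (X(z) = (z + 5)*(z + z) = (5 + z)*(2*z) = 2*z*(5 + z))
j(Z, b) = 147 (j(Z, b) = 2*7*(5 + 7) - 21 = 2*7*12 - 21 = 168 - 21 = 147)
D = 42390 (D = 147 - 1*(-42243) = 147 + 42243 = 42390)
1/D = 1/42390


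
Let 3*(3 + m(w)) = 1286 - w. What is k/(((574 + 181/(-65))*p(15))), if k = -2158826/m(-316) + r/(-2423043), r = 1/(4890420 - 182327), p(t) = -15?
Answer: 2736410730164433745/5766991626376076859 ≈ 0.47450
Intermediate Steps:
m(w) = 1277/3 - w/3 (m(w) = -3 + (1286 - w)/3 = -3 + (1286/3 - w/3) = 1277/3 - w/3)
r = 1/4708093 ≈ 2.1240e-7
k = -2736410730164433745/673066795432941 (k = -2158826/(1277/3 - 1/3*(-316)) + (1/4708093)/(-2423043) = -2158826/(1277/3 + 316/3) + (1/4708093)*(-1/2423043) = -2158826/531 - 1/11407911786999 = -2736410730164433745/673066795432941 ≈ -4065.6)
k/(((574 + 181/(-65))*p(15))) = -2736410730164433745*(-1/(15*(574 + 181/(-65))))/673066795432941 = -2736410730164433745*(-1/(15*(574 + 181*(-1/65))))/673066795432941 = -2736410730164433745*(-1/(15*(574 - 181/65)))/673066795432941 = -2736410730164433745/(673066795432941*((37129/65)*(-15))) = -2736410730164433745/(673066795432941*(-111387/13)) = -2736410730164433745/673066795432941*(-13/111387) = 2736410730164433745/5766991626376076859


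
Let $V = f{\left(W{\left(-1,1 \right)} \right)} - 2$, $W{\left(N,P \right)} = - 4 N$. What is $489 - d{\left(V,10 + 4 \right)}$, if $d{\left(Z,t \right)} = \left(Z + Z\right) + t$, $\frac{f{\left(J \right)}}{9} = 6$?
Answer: $371$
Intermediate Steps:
$f{\left(J \right)} = 54$ ($f{\left(J \right)} = 9 \cdot 6 = 54$)
$V = 52$ ($V = 54 - 2 = 52$)
$d{\left(Z,t \right)} = t + 2 Z$ ($d{\left(Z,t \right)} = 2 Z + t = t + 2 Z$)
$489 - d{\left(V,10 + 4 \right)} = 489 - \left(\left(10 + 4\right) + 2 \cdot 52\right) = 489 - \left(14 + 104\right) = 489 - 118 = 371$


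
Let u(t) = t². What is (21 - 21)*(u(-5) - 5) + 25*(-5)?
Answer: -125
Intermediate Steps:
(21 - 21)*(u(-5) - 5) + 25*(-5) = (21 - 21)*((-5)² - 5) + 25*(-5) = 0*(25 - 5) - 125 = 0*20 - 125 = 0 - 125 = -125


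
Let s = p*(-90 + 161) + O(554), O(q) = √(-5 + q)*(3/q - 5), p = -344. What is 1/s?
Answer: -7496116384/183080943260155 + 4598754*√61/183080943260155 ≈ -4.0748e-5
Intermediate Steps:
O(q) = √(-5 + q)*(-5 + 3/q)
s = -24424 - 8301*√61/554 (s = -344*(-90 + 161) + √(-5 + 554)*(3 - 5*554)/554 = -344*71 + √549*(3 - 2770)/554 = -24424 + (1/554)*(3*√61)*(-2767) = -24424 - 8301*√61/554 ≈ -24541.)
1/s = 1/(-24424 - 8301*√61/554)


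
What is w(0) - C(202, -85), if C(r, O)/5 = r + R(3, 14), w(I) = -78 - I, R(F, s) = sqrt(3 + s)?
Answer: -1088 - 5*sqrt(17) ≈ -1108.6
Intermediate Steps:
C(r, O) = 5*r + 5*sqrt(17) (C(r, O) = 5*(r + sqrt(3 + 14)) = 5*(r + sqrt(17)) = 5*r + 5*sqrt(17))
w(0) - C(202, -85) = (-78 - 1*0) - (5*202 + 5*sqrt(17)) = (-78 + 0) - (1010 + 5*sqrt(17)) = -78 + (-1010 - 5*sqrt(17)) = -1088 - 5*sqrt(17)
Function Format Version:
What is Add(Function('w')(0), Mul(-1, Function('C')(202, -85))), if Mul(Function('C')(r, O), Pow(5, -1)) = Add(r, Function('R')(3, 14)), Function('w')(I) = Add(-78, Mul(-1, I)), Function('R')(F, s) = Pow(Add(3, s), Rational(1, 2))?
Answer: Add(-1088, Mul(-5, Pow(17, Rational(1, 2)))) ≈ -1108.6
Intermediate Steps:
Function('C')(r, O) = Add(Mul(5, r), Mul(5, Pow(17, Rational(1, 2)))) (Function('C')(r, O) = Mul(5, Add(r, Pow(Add(3, 14), Rational(1, 2)))) = Mul(5, Add(r, Pow(17, Rational(1, 2)))) = Add(Mul(5, r), Mul(5, Pow(17, Rational(1, 2)))))
Add(Function('w')(0), Mul(-1, Function('C')(202, -85))) = Add(Add(-78, Mul(-1, 0)), Mul(-1, Add(Mul(5, 202), Mul(5, Pow(17, Rational(1, 2)))))) = Add(Add(-78, 0), Mul(-1, Add(1010, Mul(5, Pow(17, Rational(1, 2)))))) = Add(-78, Add(-1010, Mul(-5, Pow(17, Rational(1, 2))))) = Add(-1088, Mul(-5, Pow(17, Rational(1, 2))))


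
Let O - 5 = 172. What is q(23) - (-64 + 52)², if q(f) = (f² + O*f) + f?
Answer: 4479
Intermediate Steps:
O = 177 (O = 5 + 172 = 177)
q(f) = f² + 178*f (q(f) = (f² + 177*f) + f = f² + 178*f)
q(23) - (-64 + 52)² = 23*(178 + 23) - (-64 + 52)² = 23*201 - 1*(-12)² = 4623 - 1*144 = 4623 - 144 = 4479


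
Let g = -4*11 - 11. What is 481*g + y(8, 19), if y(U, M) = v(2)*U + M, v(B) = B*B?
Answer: -26404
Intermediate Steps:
v(B) = B²
g = -55 (g = -44 - 11 = -55)
y(U, M) = M + 4*U (y(U, M) = 2²*U + M = 4*U + M = M + 4*U)
481*g + y(8, 19) = 481*(-55) + (19 + 4*8) = -26455 + (19 + 32) = -26455 + 51 = -26404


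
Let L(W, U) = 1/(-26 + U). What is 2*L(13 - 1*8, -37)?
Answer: -2/63 ≈ -0.031746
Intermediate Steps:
2*L(13 - 1*8, -37) = 2/(-26 - 37) = 2/(-63) = 2*(-1/63) = -2/63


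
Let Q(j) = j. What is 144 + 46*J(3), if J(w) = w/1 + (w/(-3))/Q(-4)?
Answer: 587/2 ≈ 293.50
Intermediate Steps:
J(w) = 13*w/12 (J(w) = w/1 + (w/(-3))/(-4) = w*1 + (w*(-1/3))*(-1/4) = w - w/3*(-1/4) = w + w/12 = 13*w/12)
144 + 46*J(3) = 144 + 46*((13/12)*3) = 144 + 46*(13/4) = 144 + 299/2 = 587/2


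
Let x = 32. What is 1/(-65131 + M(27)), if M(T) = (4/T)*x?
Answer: -27/1758409 ≈ -1.5355e-5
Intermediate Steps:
M(T) = 128/T (M(T) = (4/T)*32 = 128/T)
1/(-65131 + M(27)) = 1/(-65131 + 128/27) = 1/(-1758409/27) = -27/1758409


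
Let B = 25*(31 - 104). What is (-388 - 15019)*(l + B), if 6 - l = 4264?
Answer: 93720781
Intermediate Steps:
l = -4258 (l = 6 - 1*4264 = 6 - 4264 = -4258)
B = -1825 (B = 25*(-73) = -1825)
(-388 - 15019)*(l + B) = (-388 - 15019)*(-4258 - 1825) = -15407*(-6083) = 93720781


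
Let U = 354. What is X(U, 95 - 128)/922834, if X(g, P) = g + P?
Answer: 321/922834 ≈ 0.00034784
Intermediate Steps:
X(g, P) = P + g
X(U, 95 - 128)/922834 = ((95 - 128) + 354)/922834 = (-33 + 354)*(1/922834) = 321*(1/922834) = 321/922834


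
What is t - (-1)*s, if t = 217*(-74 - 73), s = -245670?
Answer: -277569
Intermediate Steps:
t = -31899 (t = 217*(-147) = -31899)
t - (-1)*s = -31899 - (-1)*(-245670) = -31899 - 1*245670 = -31899 - 245670 = -277569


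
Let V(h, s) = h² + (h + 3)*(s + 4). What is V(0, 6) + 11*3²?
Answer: 129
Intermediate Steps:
V(h, s) = h² + (3 + h)*(4 + s)
V(0, 6) + 11*3² = (12 + 0² + 3*6 + 4*0 + 0*6) + 11*3² = (12 + 0 + 18 + 0 + 0) + 11*9 = 30 + 99 = 129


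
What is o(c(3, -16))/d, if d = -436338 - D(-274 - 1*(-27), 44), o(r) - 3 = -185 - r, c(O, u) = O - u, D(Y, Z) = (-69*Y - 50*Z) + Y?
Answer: 201/450934 ≈ 0.00044574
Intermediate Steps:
D(Y, Z) = -68*Y - 50*Z
o(r) = -182 - r (o(r) = 3 + (-185 - r) = -182 - r)
d = -450934 (d = -436338 - (-68*(-274 - 1*(-27)) - 50*44) = -436338 - (-68*(-274 + 27) - 2200) = -436338 - (-68*(-247) - 2200) = -436338 - (16796 - 2200) = -436338 - 1*14596 = -436338 - 14596 = -450934)
o(c(3, -16))/d = (-182 - (3 - 1*(-16)))/(-450934) = (-182 - (3 + 16))*(-1/450934) = (-182 - 1*19)*(-1/450934) = (-182 - 19)*(-1/450934) = -201*(-1/450934) = 201/450934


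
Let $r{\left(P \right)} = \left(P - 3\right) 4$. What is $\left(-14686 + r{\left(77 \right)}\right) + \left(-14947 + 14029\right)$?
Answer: $-15308$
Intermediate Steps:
$r{\left(P \right)} = -12 + 4 P$ ($r{\left(P \right)} = \left(-3 + P\right) 4 = -12 + 4 P$)
$\left(-14686 + r{\left(77 \right)}\right) + \left(-14947 + 14029\right) = \left(-14686 + \left(-12 + 4 \cdot 77\right)\right) + \left(-14947 + 14029\right) = \left(-14686 + \left(-12 + 308\right)\right) - 918 = \left(-14686 + 296\right) - 918 = -14390 - 918 = -15308$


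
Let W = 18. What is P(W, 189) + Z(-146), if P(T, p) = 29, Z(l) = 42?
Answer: 71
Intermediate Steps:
P(W, 189) + Z(-146) = 29 + 42 = 71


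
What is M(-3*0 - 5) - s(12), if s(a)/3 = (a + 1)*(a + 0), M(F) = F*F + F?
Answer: -448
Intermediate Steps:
M(F) = F + F**2 (M(F) = F**2 + F = F + F**2)
s(a) = 3*a*(1 + a) (s(a) = 3*((a + 1)*(a + 0)) = 3*((1 + a)*a) = 3*(a*(1 + a)) = 3*a*(1 + a))
M(-3*0 - 5) - s(12) = (-3*0 - 5)*(1 + (-3*0 - 5)) - 3*12*(1 + 12) = (0 - 5)*(1 + (0 - 5)) - 3*12*13 = -5*(1 - 5) - 1*468 = -5*(-4) - 468 = 20 - 468 = -448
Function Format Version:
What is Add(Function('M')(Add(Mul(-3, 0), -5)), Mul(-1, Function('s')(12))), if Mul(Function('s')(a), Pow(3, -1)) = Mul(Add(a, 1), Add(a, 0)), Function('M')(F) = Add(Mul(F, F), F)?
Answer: -448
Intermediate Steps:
Function('M')(F) = Add(F, Pow(F, 2)) (Function('M')(F) = Add(Pow(F, 2), F) = Add(F, Pow(F, 2)))
Function('s')(a) = Mul(3, a, Add(1, a)) (Function('s')(a) = Mul(3, Mul(Add(a, 1), Add(a, 0))) = Mul(3, Mul(Add(1, a), a)) = Mul(3, Mul(a, Add(1, a))) = Mul(3, a, Add(1, a)))
Add(Function('M')(Add(Mul(-3, 0), -5)), Mul(-1, Function('s')(12))) = Add(Mul(Add(Mul(-3, 0), -5), Add(1, Add(Mul(-3, 0), -5))), Mul(-1, Mul(3, 12, Add(1, 12)))) = Add(Mul(Add(0, -5), Add(1, Add(0, -5))), Mul(-1, Mul(3, 12, 13))) = Add(Mul(-5, Add(1, -5)), Mul(-1, 468)) = Add(Mul(-5, -4), -468) = Add(20, -468) = -448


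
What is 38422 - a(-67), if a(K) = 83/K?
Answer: 2574357/67 ≈ 38423.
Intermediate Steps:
38422 - a(-67) = 38422 - 83/(-67) = 38422 - 83*(-1)/67 = 38422 - 1*(-83/67) = 38422 + 83/67 = 2574357/67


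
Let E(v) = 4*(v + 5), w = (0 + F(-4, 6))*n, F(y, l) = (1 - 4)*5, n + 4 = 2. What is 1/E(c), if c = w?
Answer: 1/140 ≈ 0.0071429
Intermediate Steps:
n = -2 (n = -4 + 2 = -2)
F(y, l) = -15 (F(y, l) = -3*5 = -15)
w = 30 (w = (0 - 15)*(-2) = -15*(-2) = 30)
c = 30
E(v) = 20 + 4*v (E(v) = 4*(5 + v) = 20 + 4*v)
1/E(c) = 1/(20 + 4*30) = 1/(20 + 120) = 1/140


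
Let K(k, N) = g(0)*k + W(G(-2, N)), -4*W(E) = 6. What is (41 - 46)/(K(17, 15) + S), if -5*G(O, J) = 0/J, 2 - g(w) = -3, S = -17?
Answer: -10/133 ≈ -0.075188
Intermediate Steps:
g(w) = 5 (g(w) = 2 - 1*(-3) = 2 + 3 = 5)
G(O, J) = 0 (G(O, J) = -0/J = -1/5*0 = 0)
W(E) = -3/2 (W(E) = -1/4*6 = -3/2)
K(k, N) = -3/2 + 5*k (K(k, N) = 5*k - 3/2 = -3/2 + 5*k)
(41 - 46)/(K(17, 15) + S) = (41 - 46)/((-3/2 + 5*17) - 17) = -5/((-3/2 + 85) - 17) = -5/(167/2 - 17) = -5/133/2 = -5*2/133 = -10/133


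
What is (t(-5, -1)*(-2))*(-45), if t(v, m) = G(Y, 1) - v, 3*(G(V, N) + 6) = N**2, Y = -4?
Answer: -60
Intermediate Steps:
G(V, N) = -6 + N**2/3
t(v, m) = -17/3 - v (t(v, m) = (-6 + (1/3)*1**2) - v = (-6 + (1/3)*1) - v = (-6 + 1/3) - v = -17/3 - v)
(t(-5, -1)*(-2))*(-45) = ((-17/3 - 1*(-5))*(-2))*(-45) = ((-17/3 + 5)*(-2))*(-45) = -2/3*(-2)*(-45) = (4/3)*(-45) = -60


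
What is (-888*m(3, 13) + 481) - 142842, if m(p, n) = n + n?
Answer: -165449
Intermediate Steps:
m(p, n) = 2*n
(-888*m(3, 13) + 481) - 142842 = (-1776*13 + 481) - 142842 = (-888*26 + 481) - 142842 = (-23088 + 481) - 142842 = -22607 - 142842 = -165449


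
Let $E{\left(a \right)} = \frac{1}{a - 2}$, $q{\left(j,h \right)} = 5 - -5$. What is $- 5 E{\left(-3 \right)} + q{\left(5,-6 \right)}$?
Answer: $11$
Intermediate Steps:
$q{\left(j,h \right)} = 10$ ($q{\left(j,h \right)} = 5 + 5 = 10$)
$E{\left(a \right)} = \frac{1}{-2 + a}$
$- 5 E{\left(-3 \right)} + q{\left(5,-6 \right)} = - \frac{5}{-2 - 3} + 10 = - \frac{5}{-5} + 10 = \left(-5\right) \left(- \frac{1}{5}\right) + 10 = 1 + 10 = 11$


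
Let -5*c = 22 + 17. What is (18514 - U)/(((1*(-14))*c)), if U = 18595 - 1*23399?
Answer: 58295/273 ≈ 213.53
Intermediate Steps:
U = -4804 (U = 18595 - 23399 = -4804)
c = -39/5 (c = -(22 + 17)/5 = -⅕*39 = -39/5 ≈ -7.8000)
(18514 - U)/(((1*(-14))*c)) = (18514 - 1*(-4804))/(((1*(-14))*(-39/5))) = (18514 + 4804)/((-14*(-39/5))) = 23318/(546/5) = 23318*(5/546) = 58295/273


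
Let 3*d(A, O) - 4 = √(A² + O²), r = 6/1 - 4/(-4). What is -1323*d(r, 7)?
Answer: -1764 - 3087*√2 ≈ -6129.7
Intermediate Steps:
r = 7 (r = 6*1 - 4*(-¼) = 6 + 1 = 7)
d(A, O) = 4/3 + √(A² + O²)/3
-1323*d(r, 7) = -1323*(4/3 + √(7² + 7²)/3) = -1323*(4/3 + √(49 + 49)/3) = -1323*(4/3 + √98/3) = -1323*(4/3 + (7*√2)/3) = -1323*(4/3 + 7*√2/3) = -1764 - 3087*√2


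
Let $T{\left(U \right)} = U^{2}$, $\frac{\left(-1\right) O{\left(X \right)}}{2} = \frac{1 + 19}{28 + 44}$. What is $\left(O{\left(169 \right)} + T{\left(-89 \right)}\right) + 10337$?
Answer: $\frac{164317}{9} \approx 18257.0$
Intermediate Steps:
$O{\left(X \right)} = - \frac{5}{9}$ ($O{\left(X \right)} = - 2 \frac{1 + 19}{28 + 44} = - 2 \cdot \frac{20}{72} = - 2 \cdot 20 \cdot \frac{1}{72} = \left(-2\right) \frac{5}{18} = - \frac{5}{9}$)
$\left(O{\left(169 \right)} + T{\left(-89 \right)}\right) + 10337 = \left(- \frac{5}{9} + \left(-89\right)^{2}\right) + 10337 = \left(- \frac{5}{9} + 7921\right) + 10337 = \frac{71284}{9} + 10337 = \frac{164317}{9}$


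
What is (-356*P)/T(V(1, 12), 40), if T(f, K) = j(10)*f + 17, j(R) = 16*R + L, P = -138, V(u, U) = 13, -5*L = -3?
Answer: 20470/877 ≈ 23.341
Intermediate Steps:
L = ⅗ (L = -⅕*(-3) = ⅗ ≈ 0.60000)
j(R) = ⅗ + 16*R (j(R) = 16*R + ⅗ = ⅗ + 16*R)
T(f, K) = 17 + 803*f/5 (T(f, K) = (⅗ + 16*10)*f + 17 = (⅗ + 160)*f + 17 = 803*f/5 + 17 = 17 + 803*f/5)
(-356*P)/T(V(1, 12), 40) = (-356*(-138))/(17 + (803/5)*13) = 49128/(17 + 10439/5) = 49128/(10524/5) = 49128*(5/10524) = 20470/877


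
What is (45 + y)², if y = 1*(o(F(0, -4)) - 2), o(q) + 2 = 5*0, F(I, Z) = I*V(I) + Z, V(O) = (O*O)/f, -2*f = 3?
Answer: 1681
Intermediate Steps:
f = -3/2 (f = -½*3 = -3/2 ≈ -1.5000)
V(O) = -2*O²/3 (V(O) = (O*O)/(-3/2) = O²*(-⅔) = -2*O²/3)
F(I, Z) = Z - 2*I³/3 (F(I, Z) = I*(-2*I²/3) + Z = -2*I³/3 + Z = Z - 2*I³/3)
o(q) = -2 (o(q) = -2 + 5*0 = -2 + 0 = -2)
y = -4 (y = 1*(-2 - 2) = 1*(-4) = -4)
(45 + y)² = (45 - 4)² = 41² = 1681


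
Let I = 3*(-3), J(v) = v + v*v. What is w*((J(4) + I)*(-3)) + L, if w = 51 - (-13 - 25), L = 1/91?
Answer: -267266/91 ≈ -2937.0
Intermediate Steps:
L = 1/91 ≈ 0.010989
J(v) = v + v²
I = -9
w = 89 (w = 51 - 1*(-38) = 51 + 38 = 89)
w*((J(4) + I)*(-3)) + L = 89*((4*(1 + 4) - 9)*(-3)) + 1/91 = 89*((4*5 - 9)*(-3)) + 1/91 = 89*((20 - 9)*(-3)) + 1/91 = 89*(11*(-3)) + 1/91 = 89*(-33) + 1/91 = -2937 + 1/91 = -267266/91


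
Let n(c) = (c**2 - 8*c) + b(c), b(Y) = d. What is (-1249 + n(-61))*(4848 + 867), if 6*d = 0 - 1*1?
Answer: 33830895/2 ≈ 1.6915e+7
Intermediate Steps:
d = -1/6 (d = (0 - 1*1)/6 = (0 - 1)/6 = (1/6)*(-1) = -1/6 ≈ -0.16667)
b(Y) = -1/6
n(c) = -1/6 + c**2 - 8*c (n(c) = (c**2 - 8*c) - 1/6 = -1/6 + c**2 - 8*c)
(-1249 + n(-61))*(4848 + 867) = (-1249 + (-1/6 + (-61)**2 - 8*(-61)))*(4848 + 867) = (-1249 + (-1/6 + 3721 + 488))*5715 = (-1249 + 25253/6)*5715 = (17759/6)*5715 = 33830895/2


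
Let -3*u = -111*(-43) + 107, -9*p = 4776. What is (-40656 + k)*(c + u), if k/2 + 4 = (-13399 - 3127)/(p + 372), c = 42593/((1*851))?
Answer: 19377749911927/303807 ≈ 6.3783e+7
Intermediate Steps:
p = -1592/3 (p = -⅑*4776 = -1592/3 ≈ -530.67)
c = 42593/851 ≈ 50.051
k = 23837/119 (k = -8 + 2*((-13399 - 3127)/(-1592/3 + 372)) = -8 + 2*(-16526/(-476/3)) = -8 + 2*(-16526*(-3/476)) = -8 + 2*(24789/238) = -8 + 24789/119 = 23837/119 ≈ 200.31)
u = -4880/3 (u = -(-111*(-43) + 107)/3 = -(4773 + 107)/3 = -⅓*4880 = -4880/3 ≈ -1626.7)
(-40656 + k)*(c + u) = (-40656 + 23837/119)*(42593/851 - 4880/3) = -4814227/119*(-4025101/2553) = 19377749911927/303807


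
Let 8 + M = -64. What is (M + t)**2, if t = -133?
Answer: 42025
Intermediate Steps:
M = -72 (M = -8 - 64 = -72)
(M + t)**2 = (-72 - 133)**2 = (-205)**2 = 42025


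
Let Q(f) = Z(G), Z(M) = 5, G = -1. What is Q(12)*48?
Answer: 240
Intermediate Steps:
Q(f) = 5
Q(12)*48 = 5*48 = 240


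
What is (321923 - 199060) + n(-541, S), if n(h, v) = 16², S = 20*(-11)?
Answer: 123119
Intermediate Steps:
S = -220
n(h, v) = 256
(321923 - 199060) + n(-541, S) = (321923 - 199060) + 256 = 122863 + 256 = 123119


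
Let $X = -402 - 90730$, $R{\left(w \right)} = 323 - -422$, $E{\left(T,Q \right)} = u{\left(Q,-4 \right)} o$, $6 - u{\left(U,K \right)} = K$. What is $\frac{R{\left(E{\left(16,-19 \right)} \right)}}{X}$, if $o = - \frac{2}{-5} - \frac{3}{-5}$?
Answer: $- \frac{745}{91132} \approx -0.008175$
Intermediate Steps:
$o = 1$ ($o = \left(-2\right) \left(- \frac{1}{5}\right) - - \frac{3}{5} = \frac{2}{5} + \frac{3}{5} = 1$)
$u{\left(U,K \right)} = 6 - K$
$E{\left(T,Q \right)} = 10$ ($E{\left(T,Q \right)} = \left(6 - -4\right) 1 = \left(6 + 4\right) 1 = 10 \cdot 1 = 10$)
$R{\left(w \right)} = 745$ ($R{\left(w \right)} = 323 + 422 = 745$)
$X = -91132$ ($X = -402 - 90730 = -91132$)
$\frac{R{\left(E{\left(16,-19 \right)} \right)}}{X} = \frac{745}{-91132} = 745 \left(- \frac{1}{91132}\right) = - \frac{745}{91132}$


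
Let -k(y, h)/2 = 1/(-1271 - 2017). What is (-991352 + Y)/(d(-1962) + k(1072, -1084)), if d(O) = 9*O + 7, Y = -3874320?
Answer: 7999164768/29018243 ≈ 275.66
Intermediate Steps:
k(y, h) = 1/1644 (k(y, h) = -2/(-1271 - 2017) = -2/(-3288) = -2*(-1/3288) = 1/1644)
d(O) = 7 + 9*O
(-991352 + Y)/(d(-1962) + k(1072, -1084)) = (-991352 - 3874320)/((7 + 9*(-1962)) + 1/1644) = -4865672/((7 - 17658) + 1/1644) = -4865672/(-17651 + 1/1644) = -4865672/(-29018243/1644) = -4865672*(-1644/29018243) = 7999164768/29018243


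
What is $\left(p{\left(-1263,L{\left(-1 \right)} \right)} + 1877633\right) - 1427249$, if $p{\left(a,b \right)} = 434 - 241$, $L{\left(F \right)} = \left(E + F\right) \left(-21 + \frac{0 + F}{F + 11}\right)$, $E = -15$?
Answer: $450577$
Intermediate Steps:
$L{\left(F \right)} = \left(-21 + \frac{F}{11 + F}\right) \left(-15 + F\right)$ ($L{\left(F \right)} = \left(-15 + F\right) \left(-21 + \frac{0 + F}{F + 11}\right) = \left(-15 + F\right) \left(-21 + \frac{F}{11 + F}\right) = \left(-21 + \frac{F}{11 + F}\right) \left(-15 + F\right)$)
$p{\left(a,b \right)} = 193$ ($p{\left(a,b \right)} = 434 - 241 = 193$)
$\left(p{\left(-1263,L{\left(-1 \right)} \right)} + 1877633\right) - 1427249 = \left(193 + 1877633\right) - 1427249 = 1877826 - 1427249 = 450577$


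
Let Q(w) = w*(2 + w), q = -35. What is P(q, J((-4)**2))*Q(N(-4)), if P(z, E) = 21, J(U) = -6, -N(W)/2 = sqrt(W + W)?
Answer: -672 - 168*I*sqrt(2) ≈ -672.0 - 237.59*I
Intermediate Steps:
N(W) = -2*sqrt(2)*sqrt(W) (N(W) = -2*sqrt(W + W) = -2*sqrt(2)*sqrt(W))
P(q, J((-4)**2))*Q(N(-4)) = 21*((-2*sqrt(2)*sqrt(-4))*(2 - 2*sqrt(2)*sqrt(-4))) = 21*((-2*sqrt(2)*2*I)*(2 - 2*sqrt(2)*2*I)) = 21*((-4*I*sqrt(2))*(2 - 4*I*sqrt(2))) = 21*(-4*I*sqrt(2)*(2 - 4*I*sqrt(2))) = -84*I*sqrt(2)*(2 - 4*I*sqrt(2))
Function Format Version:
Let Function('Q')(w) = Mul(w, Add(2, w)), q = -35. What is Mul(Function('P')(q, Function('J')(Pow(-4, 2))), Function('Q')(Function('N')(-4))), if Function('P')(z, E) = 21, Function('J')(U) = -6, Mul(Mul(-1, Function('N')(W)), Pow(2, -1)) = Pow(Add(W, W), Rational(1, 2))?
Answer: Add(-672, Mul(-168, I, Pow(2, Rational(1, 2)))) ≈ Add(-672.00, Mul(-237.59, I))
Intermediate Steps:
Function('N')(W) = Mul(-2, Pow(2, Rational(1, 2)), Pow(W, Rational(1, 2))) (Function('N')(W) = Mul(-2, Pow(Add(W, W), Rational(1, 2))) = Mul(-2, Pow(Mul(2, W), Rational(1, 2))) = Mul(-2, Mul(Pow(2, Rational(1, 2)), Pow(W, Rational(1, 2)))) = Mul(-2, Pow(2, Rational(1, 2)), Pow(W, Rational(1, 2))))
Mul(Function('P')(q, Function('J')(Pow(-4, 2))), Function('Q')(Function('N')(-4))) = Mul(21, Mul(Mul(-2, Pow(2, Rational(1, 2)), Pow(-4, Rational(1, 2))), Add(2, Mul(-2, Pow(2, Rational(1, 2)), Pow(-4, Rational(1, 2)))))) = Mul(21, Mul(Mul(-2, Pow(2, Rational(1, 2)), Mul(2, I)), Add(2, Mul(-2, Pow(2, Rational(1, 2)), Mul(2, I))))) = Mul(21, Mul(Mul(-4, I, Pow(2, Rational(1, 2))), Add(2, Mul(-4, I, Pow(2, Rational(1, 2)))))) = Mul(21, Mul(-4, I, Pow(2, Rational(1, 2)), Add(2, Mul(-4, I, Pow(2, Rational(1, 2)))))) = Mul(-84, I, Pow(2, Rational(1, 2)), Add(2, Mul(-4, I, Pow(2, Rational(1, 2)))))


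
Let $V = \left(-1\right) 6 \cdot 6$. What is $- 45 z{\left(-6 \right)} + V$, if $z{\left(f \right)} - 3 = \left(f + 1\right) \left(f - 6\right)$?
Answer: $-2871$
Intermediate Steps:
$V = -36$ ($V = \left(-6\right) 6 = -36$)
$z{\left(f \right)} = 3 + \left(1 + f\right) \left(-6 + f\right)$ ($z{\left(f \right)} = 3 + \left(f + 1\right) \left(f - 6\right) = 3 + \left(1 + f\right) \left(-6 + f\right)$)
$- 45 z{\left(-6 \right)} + V = - 45 \left(-3 + \left(-6\right)^{2} - -30\right) - 36 = - 45 \left(-3 + 36 + 30\right) - 36 = \left(-45\right) 63 - 36 = -2835 - 36 = -2871$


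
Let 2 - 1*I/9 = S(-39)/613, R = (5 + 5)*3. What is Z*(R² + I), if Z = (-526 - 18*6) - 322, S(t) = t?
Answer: -538309260/613 ≈ -8.7816e+5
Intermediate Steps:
R = 30 (R = 10*3 = 30)
I = 11385/613 (I = 18 - (-351)/613 = 18 - 9*(-39/613) = 18 + 351/613 = 11385/613 ≈ 18.573)
Z = -956 (Z = (-526 - 108) - 322 = -634 - 322 = -956)
Z*(R² + I) = -956*(30² + 11385/613) = -956*(900 + 11385/613) = -956*563085/613 = -538309260/613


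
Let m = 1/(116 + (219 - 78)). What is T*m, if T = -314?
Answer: -314/257 ≈ -1.2218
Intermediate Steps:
m = 1/257 (m = 1/(116 + 141) = 1/257 ≈ 0.0038911)
T*m = -314*1/257 = -314/257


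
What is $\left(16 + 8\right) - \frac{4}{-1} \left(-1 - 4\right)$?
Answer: $-480$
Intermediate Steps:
$\left(16 + 8\right) - \frac{4}{-1} \left(-1 - 4\right) = 24 \left(-4\right) \left(-1\right) \left(-5\right) = 24 \cdot 4 \left(-5\right) = 24 \left(-20\right) = -480$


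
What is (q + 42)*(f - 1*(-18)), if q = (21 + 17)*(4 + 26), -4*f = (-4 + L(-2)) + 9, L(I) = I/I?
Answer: 19503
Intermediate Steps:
L(I) = 1
f = -3/2 (f = -((-4 + 1) + 9)/4 = -(-3 + 9)/4 = -¼*6 = -3/2 ≈ -1.5000)
q = 1140 (q = 38*30 = 1140)
(q + 42)*(f - 1*(-18)) = (1140 + 42)*(-3/2 - 1*(-18)) = 1182*(-3/2 + 18) = 1182*(33/2) = 19503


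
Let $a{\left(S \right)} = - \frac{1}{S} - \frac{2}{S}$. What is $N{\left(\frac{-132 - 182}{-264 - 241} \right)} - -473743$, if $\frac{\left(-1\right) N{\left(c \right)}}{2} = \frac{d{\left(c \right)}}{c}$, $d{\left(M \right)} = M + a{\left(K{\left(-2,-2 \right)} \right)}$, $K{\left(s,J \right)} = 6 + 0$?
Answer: $\frac{148755179}{314} \approx 4.7374 \cdot 10^{5}$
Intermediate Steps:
$K{\left(s,J \right)} = 6$
$a{\left(S \right)} = - \frac{3}{S}$
$d{\left(M \right)} = - \frac{1}{2} + M$ ($d{\left(M \right)} = M - \frac{3}{6} = M - \frac{1}{2} = - \frac{1}{2} + M$)
$N{\left(c \right)} = - \frac{2 \left(- \frac{1}{2} + c\right)}{c}$ ($N{\left(c \right)} = - 2 \frac{- \frac{1}{2} + c}{c} = - \frac{2 \left(- \frac{1}{2} + c\right)}{c}$)
$N{\left(\frac{-132 - 182}{-264 - 241} \right)} - -473743 = \left(-2 + \frac{1}{\left(-132 - 182\right) \frac{1}{-264 - 241}}\right) - -473743 = \left(-2 + \frac{1}{\left(-314\right) \frac{1}{-505}}\right) + 473743 = \left(-2 + \frac{1}{\left(-314\right) \left(- \frac{1}{505}\right)}\right) + 473743 = \left(-2 + \frac{1}{\frac{314}{505}}\right) + 473743 = \left(-2 + \frac{505}{314}\right) + 473743 = - \frac{123}{314} + 473743 = \frac{148755179}{314}$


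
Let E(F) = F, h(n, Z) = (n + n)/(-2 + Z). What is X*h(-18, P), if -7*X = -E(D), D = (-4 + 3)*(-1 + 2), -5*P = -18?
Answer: 45/14 ≈ 3.2143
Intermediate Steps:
P = 18/5 (P = -⅕*(-18) = 18/5 ≈ 3.6000)
D = -1 (D = -1*1 = -1)
h(n, Z) = 2*n/(-2 + Z) (h(n, Z) = (2*n)/(-2 + Z) = 2*n/(-2 + Z))
X = -⅐ (X = -(-1)*(-1)/7 = -⅐*1 = -⅐ ≈ -0.14286)
X*h(-18, P) = -2*(-18)/(7*(-2 + 18/5)) = -2*(-18)/(7*8/5) = -2*(-18)*5/(7*8) = -⅐*(-45/2) = 45/14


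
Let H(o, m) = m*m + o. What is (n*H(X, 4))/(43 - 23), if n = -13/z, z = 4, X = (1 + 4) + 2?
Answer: -299/80 ≈ -3.7375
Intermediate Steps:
X = 7 (X = 5 + 2 = 7)
H(o, m) = o + m**2 (H(o, m) = m**2 + o = o + m**2)
n = -13/4 ≈ -3.2500
(n*H(X, 4))/(43 - 23) = (-13*(7 + 4**2)/4)/(43 - 23) = -13*(7 + 16)/4/20 = -13/4*23*(1/20) = -299/4*1/20 = -299/80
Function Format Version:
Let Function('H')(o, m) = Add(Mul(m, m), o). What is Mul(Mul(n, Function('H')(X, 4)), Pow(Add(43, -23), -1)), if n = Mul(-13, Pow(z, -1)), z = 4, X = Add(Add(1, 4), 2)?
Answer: Rational(-299, 80) ≈ -3.7375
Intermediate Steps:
X = 7 (X = Add(5, 2) = 7)
Function('H')(o, m) = Add(o, Pow(m, 2)) (Function('H')(o, m) = Add(Pow(m, 2), o) = Add(o, Pow(m, 2)))
n = Rational(-13, 4) (n = Mul(-13, Pow(4, -1)) = Mul(-13, Rational(1, 4)) = Rational(-13, 4) ≈ -3.2500)
Mul(Mul(n, Function('H')(X, 4)), Pow(Add(43, -23), -1)) = Mul(Mul(Rational(-13, 4), Add(7, Pow(4, 2))), Pow(Add(43, -23), -1)) = Mul(Mul(Rational(-13, 4), Add(7, 16)), Pow(20, -1)) = Mul(Mul(Rational(-13, 4), 23), Rational(1, 20)) = Mul(Rational(-299, 4), Rational(1, 20)) = Rational(-299, 80)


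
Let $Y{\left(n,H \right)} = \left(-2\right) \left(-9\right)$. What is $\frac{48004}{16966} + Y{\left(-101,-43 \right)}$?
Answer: $\frac{176696}{8483} \approx 20.829$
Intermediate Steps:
$Y{\left(n,H \right)} = 18$
$\frac{48004}{16966} + Y{\left(-101,-43 \right)} = \frac{48004}{16966} + 18 = 48004 \cdot \frac{1}{16966} + 18 = \frac{24002}{8483} + 18 = \frac{176696}{8483}$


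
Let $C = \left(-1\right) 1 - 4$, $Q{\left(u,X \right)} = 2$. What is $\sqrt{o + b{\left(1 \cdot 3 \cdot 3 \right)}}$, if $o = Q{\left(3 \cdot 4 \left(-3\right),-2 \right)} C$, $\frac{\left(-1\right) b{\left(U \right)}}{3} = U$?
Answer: $i \sqrt{37} \approx 6.0828 i$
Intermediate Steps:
$b{\left(U \right)} = - 3 U$
$C = -5$ ($C = -1 - 4 = -5$)
$o = -10$ ($o = 2 \left(-5\right) = -10$)
$\sqrt{o + b{\left(1 \cdot 3 \cdot 3 \right)}} = \sqrt{-10 - 3 \cdot 1 \cdot 3 \cdot 3} = \sqrt{-10 - 3 \cdot 3 \cdot 3} = \sqrt{-10 - 27} = \sqrt{-37} = i \sqrt{37}$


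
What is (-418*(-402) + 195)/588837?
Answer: 56077/196279 ≈ 0.28570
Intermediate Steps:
(-418*(-402) + 195)/588837 = (168036 + 195)*(1/588837) = 168231*(1/588837) = 56077/196279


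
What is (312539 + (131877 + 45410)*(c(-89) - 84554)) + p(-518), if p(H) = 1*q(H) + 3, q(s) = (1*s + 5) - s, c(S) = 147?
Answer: -14963951262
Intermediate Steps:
q(s) = 5 (q(s) = (s + 5) - s = (5 + s) - s = 5)
p(H) = 8 (p(H) = 1*5 + 3 = 5 + 3 = 8)
(312539 + (131877 + 45410)*(c(-89) - 84554)) + p(-518) = (312539 + (131877 + 45410)*(147 - 84554)) + 8 = (312539 + 177287*(-84407)) + 8 = (312539 - 14964263809) + 8 = -14963951270 + 8 = -14963951262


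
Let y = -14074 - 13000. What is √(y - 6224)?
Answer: I*√33298 ≈ 182.48*I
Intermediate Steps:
y = -27074
√(y - 6224) = √(-27074 - 6224) = √(-33298) = I*√33298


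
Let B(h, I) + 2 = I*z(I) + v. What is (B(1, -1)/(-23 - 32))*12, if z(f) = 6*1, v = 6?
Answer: 24/55 ≈ 0.43636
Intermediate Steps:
z(f) = 6
B(h, I) = 4 + 6*I (B(h, I) = -2 + (I*6 + 6) = -2 + (6*I + 6) = -2 + (6 + 6*I) = 4 + 6*I)
(B(1, -1)/(-23 - 32))*12 = ((4 + 6*(-1))/(-23 - 32))*12 = ((4 - 6)/(-55))*12 = -2*(-1/55)*12 = (2/55)*12 = 24/55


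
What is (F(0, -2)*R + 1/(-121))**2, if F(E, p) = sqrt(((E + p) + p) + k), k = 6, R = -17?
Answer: 8462499/14641 + 34*sqrt(2)/121 ≈ 578.40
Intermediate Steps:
F(E, p) = sqrt(6 + E + 2*p) (F(E, p) = sqrt(((E + p) + p) + 6) = sqrt((E + 2*p) + 6) = sqrt(6 + E + 2*p))
(F(0, -2)*R + 1/(-121))**2 = (sqrt(6 + 0 + 2*(-2))*(-17) + 1/(-121))**2 = (sqrt(6 + 0 - 4)*(-17) - 1/121)**2 = (sqrt(2)*(-17) - 1/121)**2 = (-17*sqrt(2) - 1/121)**2 = (-1/121 - 17*sqrt(2))**2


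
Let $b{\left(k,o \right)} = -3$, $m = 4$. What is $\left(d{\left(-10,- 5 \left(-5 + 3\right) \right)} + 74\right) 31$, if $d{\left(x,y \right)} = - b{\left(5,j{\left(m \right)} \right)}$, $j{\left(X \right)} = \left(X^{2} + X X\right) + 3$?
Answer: $2387$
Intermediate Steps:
$j{\left(X \right)} = 3 + 2 X^{2}$ ($j{\left(X \right)} = \left(X^{2} + X^{2}\right) + 3 = 2 X^{2} + 3 = 3 + 2 X^{2}$)
$d{\left(x,y \right)} = 3$ ($d{\left(x,y \right)} = \left(-1\right) \left(-3\right) = 3$)
$\left(d{\left(-10,- 5 \left(-5 + 3\right) \right)} + 74\right) 31 = \left(3 + 74\right) 31 = 77 \cdot 31 = 2387$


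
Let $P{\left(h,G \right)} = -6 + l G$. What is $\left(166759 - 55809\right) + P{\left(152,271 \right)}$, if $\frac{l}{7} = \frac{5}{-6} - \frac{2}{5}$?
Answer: $\frac{3258131}{30} \approx 1.086 \cdot 10^{5}$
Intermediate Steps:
$l = - \frac{259}{30}$ ($l = 7 \left(\frac{5}{-6} - \frac{2}{5}\right) = 7 \left(5 \left(- \frac{1}{6}\right) - \frac{2}{5}\right) = 7 \left(- \frac{5}{6} - \frac{2}{5}\right) = 7 \left(- \frac{37}{30}\right) = - \frac{259}{30} \approx -8.6333$)
$P{\left(h,G \right)} = -6 - \frac{259 G}{30}$
$\left(166759 - 55809\right) + P{\left(152,271 \right)} = \left(166759 - 55809\right) - \frac{70369}{30} = 110950 - \frac{70369}{30} = \frac{3258131}{30}$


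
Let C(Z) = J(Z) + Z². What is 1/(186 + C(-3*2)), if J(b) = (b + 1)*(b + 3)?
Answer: 1/237 ≈ 0.0042194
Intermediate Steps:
J(b) = (1 + b)*(3 + b)
C(Z) = 3 + 2*Z² + 4*Z (C(Z) = (3 + Z² + 4*Z) + Z² = 3 + 2*Z² + 4*Z)
1/(186 + C(-3*2)) = 1/(186 + (3 + 2*(-3*2)² + 4*(-3*2))) = 1/(186 + (3 + 2*(-6)² + 4*(-6))) = 1/(186 + (3 + 2*36 - 24)) = 1/(186 + (3 + 72 - 24)) = 1/(186 + 51) = 1/237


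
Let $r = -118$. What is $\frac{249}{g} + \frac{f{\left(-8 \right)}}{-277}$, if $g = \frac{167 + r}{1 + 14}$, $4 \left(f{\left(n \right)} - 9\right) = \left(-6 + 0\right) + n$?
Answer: $\frac{2068651}{27146} \approx 76.205$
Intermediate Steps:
$f{\left(n \right)} = \frac{15}{2} + \frac{n}{4}$ ($f{\left(n \right)} = 9 + \frac{\left(-6 + 0\right) + n}{4} = 9 + \frac{-6 + n}{4} = 9 + \left(- \frac{3}{2} + \frac{n}{4}\right) = \frac{15}{2} + \frac{n}{4}$)
$g = \frac{49}{15}$ ($g = \frac{167 - 118}{1 + 14} = \frac{49}{15} \approx 3.2667$)
$\frac{249}{g} + \frac{f{\left(-8 \right)}}{-277} = \frac{249}{\frac{49}{15}} + \frac{\frac{15}{2} + \frac{1}{4} \left(-8\right)}{-277} = 249 \cdot \frac{15}{49} + \left(\frac{15}{2} - 2\right) \left(- \frac{1}{277}\right) = \frac{3735}{49} + \frac{11}{2} \left(- \frac{1}{277}\right) = \frac{3735}{49} - \frac{11}{554} = \frac{2068651}{27146}$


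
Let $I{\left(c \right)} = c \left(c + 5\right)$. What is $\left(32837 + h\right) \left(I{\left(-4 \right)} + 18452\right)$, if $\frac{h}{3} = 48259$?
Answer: $3276623072$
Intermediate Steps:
$h = 144777$ ($h = 3 \cdot 48259 = 144777$)
$I{\left(c \right)} = c \left(5 + c\right)$
$\left(32837 + h\right) \left(I{\left(-4 \right)} + 18452\right) = \left(32837 + 144777\right) \left(- 4 \left(5 - 4\right) + 18452\right) = 177614 \left(\left(-4\right) 1 + 18452\right) = 177614 \left(-4 + 18452\right) = 177614 \cdot 18448 = 3276623072$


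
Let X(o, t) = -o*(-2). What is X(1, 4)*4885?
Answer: 9770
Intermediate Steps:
X(o, t) = 2*o
X(1, 4)*4885 = (2*1)*4885 = 2*4885 = 9770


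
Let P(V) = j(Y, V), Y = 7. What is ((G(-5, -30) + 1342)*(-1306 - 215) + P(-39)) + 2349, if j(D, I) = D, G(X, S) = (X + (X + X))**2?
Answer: -2381051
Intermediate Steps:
G(X, S) = 9*X**2 (G(X, S) = (X + 2*X)**2 = (3*X)**2 = 9*X**2)
P(V) = 7
((G(-5, -30) + 1342)*(-1306 - 215) + P(-39)) + 2349 = ((9*(-5)**2 + 1342)*(-1306 - 215) + 7) + 2349 = ((9*25 + 1342)*(-1521) + 7) + 2349 = ((225 + 1342)*(-1521) + 7) + 2349 = (1567*(-1521) + 7) + 2349 = (-2383407 + 7) + 2349 = -2383400 + 2349 = -2381051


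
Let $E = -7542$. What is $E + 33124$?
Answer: $25582$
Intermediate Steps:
$E + 33124 = -7542 + 33124 = 25582$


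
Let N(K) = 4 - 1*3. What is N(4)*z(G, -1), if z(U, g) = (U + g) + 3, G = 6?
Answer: 8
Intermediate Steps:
z(U, g) = 3 + U + g
N(K) = 1 (N(K) = 4 - 3 = 1)
N(4)*z(G, -1) = 1*(3 + 6 - 1) = 1*8 = 8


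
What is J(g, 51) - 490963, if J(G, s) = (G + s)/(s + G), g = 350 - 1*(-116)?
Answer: -490962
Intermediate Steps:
g = 466 (g = 350 + 116 = 466)
J(G, s) = 1 (J(G, s) = (G + s)/(G + s) = 1)
J(g, 51) - 490963 = 1 - 490963 = -490962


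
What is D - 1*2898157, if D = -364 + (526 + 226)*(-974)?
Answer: -3630969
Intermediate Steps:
D = -732812 (D = -364 + 752*(-974) = -364 - 732448 = -732812)
D - 1*2898157 = -732812 - 1*2898157 = -732812 - 2898157 = -3630969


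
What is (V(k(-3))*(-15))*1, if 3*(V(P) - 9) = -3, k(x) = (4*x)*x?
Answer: -120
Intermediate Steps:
k(x) = 4*x**2
V(P) = 8 (V(P) = 9 + (1/3)*(-3) = 9 - 1 = 8)
(V(k(-3))*(-15))*1 = (8*(-15))*1 = -120*1 = -120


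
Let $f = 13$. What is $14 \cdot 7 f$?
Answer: $1274$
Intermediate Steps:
$14 \cdot 7 f = 14 \cdot 7 \cdot 13 = 98 \cdot 13 = 1274$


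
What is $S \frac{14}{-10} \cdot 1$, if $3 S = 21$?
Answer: $- \frac{49}{5} \approx -9.8$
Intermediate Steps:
$S = 7$ ($S = \frac{1}{3} \cdot 21 = 7$)
$S \frac{14}{-10} \cdot 1 = 7 \frac{14}{-10} \cdot 1 = 7 \cdot 14 \left(- \frac{1}{10}\right) 1 = 7 \left(- \frac{7}{5}\right) 1 = \left(- \frac{49}{5}\right) 1 = - \frac{49}{5}$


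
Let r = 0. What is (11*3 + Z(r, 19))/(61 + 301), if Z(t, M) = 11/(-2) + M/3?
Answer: 203/2172 ≈ 0.093462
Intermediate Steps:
Z(t, M) = -11/2 + M/3 (Z(t, M) = 11*(-½) + M*(⅓) = -11/2 + M/3)
(11*3 + Z(r, 19))/(61 + 301) = (11*3 + (-11/2 + (⅓)*19))/(61 + 301) = (33 + (-11/2 + 19/3))/362 = (33 + ⅚)*(1/362) = (203/6)*(1/362) = 203/2172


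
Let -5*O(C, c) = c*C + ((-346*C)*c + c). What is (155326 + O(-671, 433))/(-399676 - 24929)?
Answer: 99461138/2123025 ≈ 46.849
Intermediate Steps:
O(C, c) = -c/5 + 69*C*c (O(C, c) = -(c*C + ((-346*C)*c + c))/5 = -(C*c + (-346*C*c + c))/5 = -(C*c + (c - 346*C*c))/5 = -(c - 345*C*c)/5 = -c/5 + 69*C*c)
(155326 + O(-671, 433))/(-399676 - 24929) = (155326 + (1/5)*433*(-1 + 345*(-671)))/(-399676 - 24929) = (155326 + (1/5)*433*(-1 - 231495))/(-424605) = (155326 + (1/5)*433*(-231496))*(-1/424605) = (155326 - 100237768/5)*(-1/424605) = -99461138/5*(-1/424605) = 99461138/2123025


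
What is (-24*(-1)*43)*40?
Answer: 41280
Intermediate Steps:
(-24*(-1)*43)*40 = (24*43)*40 = 1032*40 = 41280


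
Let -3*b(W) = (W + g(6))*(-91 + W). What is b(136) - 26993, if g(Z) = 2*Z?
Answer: -29213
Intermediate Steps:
b(W) = -(-91 + W)*(12 + W)/3 (b(W) = -(W + 2*6)*(-91 + W)/3 = -(W + 12)*(-91 + W)/3 = -(12 + W)*(-91 + W)/3 = -(-91 + W)*(12 + W)/3)
b(136) - 26993 = (364 - ⅓*136² + (79/3)*136) - 26993 = (364 - ⅓*18496 + 10744/3) - 26993 = (364 - 18496/3 + 10744/3) - 26993 = -2220 - 26993 = -29213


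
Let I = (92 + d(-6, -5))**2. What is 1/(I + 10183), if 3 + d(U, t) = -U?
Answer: 1/19208 ≈ 5.2062e-5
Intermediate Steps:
d(U, t) = -3 - U
I = 9025 (I = (92 + (-3 - 1*(-6)))**2 = (92 + (-3 + 6))**2 = (92 + 3)**2 = 95**2 = 9025)
1/(I + 10183) = 1/(9025 + 10183) = 1/19208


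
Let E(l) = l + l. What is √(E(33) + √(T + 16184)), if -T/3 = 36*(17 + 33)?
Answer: √(66 + 4*√674) ≈ 13.033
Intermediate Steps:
T = -5400 (T = -108*(17 + 33) = -108*50 = -3*1800 = -5400)
E(l) = 2*l
√(E(33) + √(T + 16184)) = √(2*33 + √(-5400 + 16184)) = √(66 + √10784) = √(66 + 4*√674)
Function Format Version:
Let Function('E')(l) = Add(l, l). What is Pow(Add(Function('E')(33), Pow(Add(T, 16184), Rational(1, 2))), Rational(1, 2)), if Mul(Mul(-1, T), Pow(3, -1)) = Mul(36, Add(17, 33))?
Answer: Pow(Add(66, Mul(4, Pow(674, Rational(1, 2)))), Rational(1, 2)) ≈ 13.033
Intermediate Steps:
T = -5400 (T = Mul(-3, Mul(36, Add(17, 33))) = Mul(-3, Mul(36, 50)) = Mul(-3, 1800) = -5400)
Function('E')(l) = Mul(2, l)
Pow(Add(Function('E')(33), Pow(Add(T, 16184), Rational(1, 2))), Rational(1, 2)) = Pow(Add(Mul(2, 33), Pow(Add(-5400, 16184), Rational(1, 2))), Rational(1, 2)) = Pow(Add(66, Pow(10784, Rational(1, 2))), Rational(1, 2)) = Pow(Add(66, Mul(4, Pow(674, Rational(1, 2)))), Rational(1, 2))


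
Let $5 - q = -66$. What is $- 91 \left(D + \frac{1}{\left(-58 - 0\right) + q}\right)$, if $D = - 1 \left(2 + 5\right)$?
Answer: $630$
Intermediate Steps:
$q = 71$ ($q = 5 - -66 = 5 + 66 = 71$)
$D = -7$ ($D = - 1 \cdot 7 = \left(-1\right) 7 = -7$)
$- 91 \left(D + \frac{1}{\left(-58 - 0\right) + q}\right) = - 91 \left(-7 + \frac{1}{\left(-58 - 0\right) + 71}\right) = - 91 \left(-7 + \frac{1}{\left(-58 + 0\right) + 71}\right) = - 91 \left(-7 + \frac{1}{-58 + 71}\right) = - 91 \left(-7 + \frac{1}{13}\right) = \left(-91\right) \left(- \frac{90}{13}\right) = 630$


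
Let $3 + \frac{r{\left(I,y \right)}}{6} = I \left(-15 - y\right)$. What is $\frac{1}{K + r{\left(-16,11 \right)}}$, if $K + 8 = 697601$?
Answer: $\frac{1}{700071} \approx 1.4284 \cdot 10^{-6}$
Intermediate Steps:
$K = 697593$ ($K = -8 + 697601 = 697593$)
$r{\left(I,y \right)} = -18 + 6 I \left(-15 - y\right)$
$\frac{1}{K + r{\left(-16,11 \right)}} = \frac{1}{697593 - \left(-1422 - 1056\right)} = \frac{1}{697593 + \left(-18 + 1440 + 1056\right)} = \frac{1}{697593 + 2478} = \frac{1}{700071}$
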